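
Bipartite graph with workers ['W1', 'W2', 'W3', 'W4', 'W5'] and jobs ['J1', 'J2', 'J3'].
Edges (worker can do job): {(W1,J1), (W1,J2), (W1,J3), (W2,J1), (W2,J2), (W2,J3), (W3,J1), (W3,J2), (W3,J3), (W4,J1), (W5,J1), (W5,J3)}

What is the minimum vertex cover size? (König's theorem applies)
Minimum vertex cover size = 3

By König's theorem: in bipartite graphs,
min vertex cover = max matching = 3

Maximum matching has size 3, so minimum vertex cover also has size 3.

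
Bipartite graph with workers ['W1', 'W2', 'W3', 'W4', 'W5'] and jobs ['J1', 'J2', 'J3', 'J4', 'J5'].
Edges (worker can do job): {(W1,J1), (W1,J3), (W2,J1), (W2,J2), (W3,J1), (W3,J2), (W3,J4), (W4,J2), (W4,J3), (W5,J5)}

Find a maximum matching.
Matching: {(W1,J1), (W2,J2), (W3,J4), (W4,J3), (W5,J5)}

Maximum matching (size 5):
  W1 → J1
  W2 → J2
  W3 → J4
  W4 → J3
  W5 → J5

Each worker is assigned to at most one job, and each job to at most one worker.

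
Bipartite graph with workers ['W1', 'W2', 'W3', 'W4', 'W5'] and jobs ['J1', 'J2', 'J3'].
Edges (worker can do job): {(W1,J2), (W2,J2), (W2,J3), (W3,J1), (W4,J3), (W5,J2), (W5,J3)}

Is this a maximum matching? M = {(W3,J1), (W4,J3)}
No, size 2 is not maximum

Proposed matching has size 2.
Maximum matching size for this graph: 3.

This is NOT maximum - can be improved to size 3.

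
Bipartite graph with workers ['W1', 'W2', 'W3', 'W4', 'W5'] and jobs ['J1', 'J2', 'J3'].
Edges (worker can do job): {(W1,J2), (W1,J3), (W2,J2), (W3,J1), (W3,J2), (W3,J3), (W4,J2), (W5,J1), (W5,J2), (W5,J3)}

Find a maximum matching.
Matching: {(W3,J3), (W4,J2), (W5,J1)}

Maximum matching (size 3):
  W3 → J3
  W4 → J2
  W5 → J1

Each worker is assigned to at most one job, and each job to at most one worker.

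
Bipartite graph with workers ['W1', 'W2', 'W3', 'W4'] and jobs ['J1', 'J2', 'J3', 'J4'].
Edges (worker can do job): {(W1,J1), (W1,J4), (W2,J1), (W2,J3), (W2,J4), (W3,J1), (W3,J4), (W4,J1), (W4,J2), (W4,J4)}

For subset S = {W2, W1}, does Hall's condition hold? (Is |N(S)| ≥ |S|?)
Yes: |N(S)| = 3, |S| = 2

Subset S = {W2, W1}
Neighbors N(S) = {J1, J3, J4}

|N(S)| = 3, |S| = 2
Hall's condition: |N(S)| ≥ |S| is satisfied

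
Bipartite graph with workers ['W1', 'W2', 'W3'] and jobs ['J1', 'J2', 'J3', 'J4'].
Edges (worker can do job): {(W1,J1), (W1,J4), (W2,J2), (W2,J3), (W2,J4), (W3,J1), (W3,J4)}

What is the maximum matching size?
Maximum matching size = 3

Maximum matching: {(W1,J1), (W2,J3), (W3,J4)}
Size: 3

This assigns 3 workers to 3 distinct jobs.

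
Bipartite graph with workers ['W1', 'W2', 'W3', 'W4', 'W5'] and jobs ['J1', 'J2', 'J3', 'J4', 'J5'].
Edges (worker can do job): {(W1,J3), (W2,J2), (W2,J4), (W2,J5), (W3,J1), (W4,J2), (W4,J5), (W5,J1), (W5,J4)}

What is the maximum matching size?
Maximum matching size = 5

Maximum matching: {(W1,J3), (W2,J5), (W3,J1), (W4,J2), (W5,J4)}
Size: 5

This assigns 5 workers to 5 distinct jobs.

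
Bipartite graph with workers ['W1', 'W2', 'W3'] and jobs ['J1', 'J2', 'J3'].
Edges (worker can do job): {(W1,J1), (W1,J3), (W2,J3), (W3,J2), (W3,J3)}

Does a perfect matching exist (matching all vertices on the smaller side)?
Yes, perfect matching exists (size 3)

Perfect matching: {(W1,J1), (W2,J3), (W3,J2)}
All 3 vertices on the smaller side are matched.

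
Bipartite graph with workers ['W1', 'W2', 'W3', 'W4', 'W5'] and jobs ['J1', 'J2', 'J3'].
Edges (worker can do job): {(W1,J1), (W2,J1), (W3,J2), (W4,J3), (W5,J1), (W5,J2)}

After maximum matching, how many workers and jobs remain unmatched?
Unmatched: 2 workers, 0 jobs

Maximum matching size: 3
Workers: 5 total, 3 matched, 2 unmatched
Jobs: 3 total, 3 matched, 0 unmatched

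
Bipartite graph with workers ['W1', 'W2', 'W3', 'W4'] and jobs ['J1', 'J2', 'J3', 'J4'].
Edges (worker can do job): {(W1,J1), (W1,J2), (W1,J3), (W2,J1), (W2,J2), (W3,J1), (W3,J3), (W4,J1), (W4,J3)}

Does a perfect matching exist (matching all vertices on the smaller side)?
No, maximum matching has size 3 < 4

Maximum matching has size 3, need 4 for perfect matching.
Unmatched workers: ['W2']
Unmatched jobs: ['J4']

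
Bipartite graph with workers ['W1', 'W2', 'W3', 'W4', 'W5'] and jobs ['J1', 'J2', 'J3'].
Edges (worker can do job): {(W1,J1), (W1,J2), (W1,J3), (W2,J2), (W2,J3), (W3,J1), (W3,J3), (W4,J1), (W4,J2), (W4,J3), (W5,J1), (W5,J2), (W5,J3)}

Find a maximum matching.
Matching: {(W3,J3), (W4,J2), (W5,J1)}

Maximum matching (size 3):
  W3 → J3
  W4 → J2
  W5 → J1

Each worker is assigned to at most one job, and each job to at most one worker.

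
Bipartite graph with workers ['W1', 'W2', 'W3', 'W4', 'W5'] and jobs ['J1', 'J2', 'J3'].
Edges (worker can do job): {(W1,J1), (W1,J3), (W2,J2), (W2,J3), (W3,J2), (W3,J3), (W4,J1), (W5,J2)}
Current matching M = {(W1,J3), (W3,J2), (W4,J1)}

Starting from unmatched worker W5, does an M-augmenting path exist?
No augmenting path from W5

Alternating search from W5 reaches jobs: {J1, J2, J3}.
Every reachable job is already matched in M, and following those matched edges back to workers exposes no further unvisited jobs.
No M-augmenting path from W5 exists.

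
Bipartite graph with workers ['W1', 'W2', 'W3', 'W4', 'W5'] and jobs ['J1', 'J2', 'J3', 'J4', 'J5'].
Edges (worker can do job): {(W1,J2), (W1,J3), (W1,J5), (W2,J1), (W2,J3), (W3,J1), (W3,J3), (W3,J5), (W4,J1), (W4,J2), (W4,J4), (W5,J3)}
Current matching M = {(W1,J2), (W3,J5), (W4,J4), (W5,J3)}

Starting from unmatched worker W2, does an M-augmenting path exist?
Yes: W2 → J1

An M-augmenting path alternates non-matching / matching edges, starting and ending at unmatched vertices.
Path: W2 → J1
(J1 is unmatched in M, so the path is augmenting.)
Flipping edges along this path would increase |M| from 4 to 5.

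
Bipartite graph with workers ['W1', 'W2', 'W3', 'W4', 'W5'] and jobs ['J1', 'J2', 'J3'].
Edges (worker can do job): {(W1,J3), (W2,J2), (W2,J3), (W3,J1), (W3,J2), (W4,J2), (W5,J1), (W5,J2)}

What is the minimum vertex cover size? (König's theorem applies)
Minimum vertex cover size = 3

By König's theorem: in bipartite graphs,
min vertex cover = max matching = 3

Maximum matching has size 3, so minimum vertex cover also has size 3.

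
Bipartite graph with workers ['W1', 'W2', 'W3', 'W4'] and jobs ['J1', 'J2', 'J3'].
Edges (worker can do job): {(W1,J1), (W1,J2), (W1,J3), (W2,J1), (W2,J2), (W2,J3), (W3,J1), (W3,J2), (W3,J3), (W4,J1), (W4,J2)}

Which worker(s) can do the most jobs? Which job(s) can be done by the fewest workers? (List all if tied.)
Most versatile: W1, W2, W3 (3 jobs); Least covered: J3 (3 workers)

Worker degrees (jobs they can do): W1:3, W2:3, W3:3, W4:2
Job degrees (workers who can do it): J1:4, J2:4, J3:3

Maximum worker degree is 3, achieved by: W1, W2, W3
Minimum job degree is 3, achieved by: J3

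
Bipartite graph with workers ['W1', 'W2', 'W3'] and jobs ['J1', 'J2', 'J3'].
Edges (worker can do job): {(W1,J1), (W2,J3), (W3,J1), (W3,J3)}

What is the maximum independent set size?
Maximum independent set = 4

By König's theorem:
- Min vertex cover = Max matching = 2
- Max independent set = Total vertices - Min vertex cover
- Max independent set = 6 - 2 = 4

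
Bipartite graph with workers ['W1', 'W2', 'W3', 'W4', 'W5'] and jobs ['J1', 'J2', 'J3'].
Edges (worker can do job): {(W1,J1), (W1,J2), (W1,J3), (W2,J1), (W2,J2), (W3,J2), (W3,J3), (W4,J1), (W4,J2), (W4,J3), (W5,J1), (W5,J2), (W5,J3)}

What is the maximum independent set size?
Maximum independent set = 5

By König's theorem:
- Min vertex cover = Max matching = 3
- Max independent set = Total vertices - Min vertex cover
- Max independent set = 8 - 3 = 5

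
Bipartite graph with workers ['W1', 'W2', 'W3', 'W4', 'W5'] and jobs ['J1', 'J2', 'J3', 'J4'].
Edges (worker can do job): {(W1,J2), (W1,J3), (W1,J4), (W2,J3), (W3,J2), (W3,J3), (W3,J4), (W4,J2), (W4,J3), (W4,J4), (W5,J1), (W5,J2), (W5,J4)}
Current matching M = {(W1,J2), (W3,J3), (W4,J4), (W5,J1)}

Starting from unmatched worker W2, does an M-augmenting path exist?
No augmenting path from W2

Alternating search from W2 reaches jobs: {J2, J3, J4}.
Every reachable job is already matched in M, and following those matched edges back to workers exposes no further unvisited jobs.
No M-augmenting path from W2 exists.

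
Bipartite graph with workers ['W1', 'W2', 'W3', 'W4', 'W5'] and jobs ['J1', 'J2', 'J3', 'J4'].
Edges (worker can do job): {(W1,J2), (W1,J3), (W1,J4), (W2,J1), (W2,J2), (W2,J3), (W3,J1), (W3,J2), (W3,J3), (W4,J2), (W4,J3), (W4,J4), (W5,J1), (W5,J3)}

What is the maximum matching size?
Maximum matching size = 4

Maximum matching: {(W1,J4), (W3,J1), (W4,J2), (W5,J3)}
Size: 4

This assigns 4 workers to 4 distinct jobs.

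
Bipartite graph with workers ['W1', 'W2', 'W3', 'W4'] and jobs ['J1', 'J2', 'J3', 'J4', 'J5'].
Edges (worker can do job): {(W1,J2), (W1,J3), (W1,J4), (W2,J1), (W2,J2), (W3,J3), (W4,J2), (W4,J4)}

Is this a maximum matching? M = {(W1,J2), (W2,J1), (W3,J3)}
No, size 3 is not maximum

Proposed matching has size 3.
Maximum matching size for this graph: 4.

This is NOT maximum - can be improved to size 4.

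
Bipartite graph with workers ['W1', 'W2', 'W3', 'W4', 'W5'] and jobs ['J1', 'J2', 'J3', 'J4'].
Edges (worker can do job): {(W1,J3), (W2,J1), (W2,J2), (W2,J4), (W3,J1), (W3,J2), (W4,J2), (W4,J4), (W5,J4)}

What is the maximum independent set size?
Maximum independent set = 5

By König's theorem:
- Min vertex cover = Max matching = 4
- Max independent set = Total vertices - Min vertex cover
- Max independent set = 9 - 4 = 5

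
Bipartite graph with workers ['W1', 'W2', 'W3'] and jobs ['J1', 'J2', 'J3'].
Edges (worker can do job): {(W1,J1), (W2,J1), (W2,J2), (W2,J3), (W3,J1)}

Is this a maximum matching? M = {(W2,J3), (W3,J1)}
Yes, size 2 is maximum

Proposed matching has size 2.
Maximum matching size for this graph: 2.

This is a maximum matching.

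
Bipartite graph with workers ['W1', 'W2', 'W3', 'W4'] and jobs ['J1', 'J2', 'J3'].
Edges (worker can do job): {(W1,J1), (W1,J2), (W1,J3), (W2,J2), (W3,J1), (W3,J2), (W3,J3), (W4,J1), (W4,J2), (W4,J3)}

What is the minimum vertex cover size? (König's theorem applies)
Minimum vertex cover size = 3

By König's theorem: in bipartite graphs,
min vertex cover = max matching = 3

Maximum matching has size 3, so minimum vertex cover also has size 3.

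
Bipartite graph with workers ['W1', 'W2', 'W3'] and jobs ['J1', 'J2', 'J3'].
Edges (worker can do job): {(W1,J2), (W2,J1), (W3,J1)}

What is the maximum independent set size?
Maximum independent set = 4

By König's theorem:
- Min vertex cover = Max matching = 2
- Max independent set = Total vertices - Min vertex cover
- Max independent set = 6 - 2 = 4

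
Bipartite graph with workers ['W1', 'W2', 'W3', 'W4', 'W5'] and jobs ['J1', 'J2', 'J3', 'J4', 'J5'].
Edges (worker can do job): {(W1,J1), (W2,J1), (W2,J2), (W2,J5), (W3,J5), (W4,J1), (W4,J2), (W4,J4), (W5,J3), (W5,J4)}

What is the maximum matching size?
Maximum matching size = 5

Maximum matching: {(W1,J1), (W2,J2), (W3,J5), (W4,J4), (W5,J3)}
Size: 5

This assigns 5 workers to 5 distinct jobs.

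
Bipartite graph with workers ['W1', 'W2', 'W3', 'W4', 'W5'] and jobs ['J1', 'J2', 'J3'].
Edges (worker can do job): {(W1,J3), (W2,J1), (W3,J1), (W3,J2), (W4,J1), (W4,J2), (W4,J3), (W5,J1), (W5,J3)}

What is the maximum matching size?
Maximum matching size = 3

Maximum matching: {(W3,J1), (W4,J2), (W5,J3)}
Size: 3

This assigns 3 workers to 3 distinct jobs.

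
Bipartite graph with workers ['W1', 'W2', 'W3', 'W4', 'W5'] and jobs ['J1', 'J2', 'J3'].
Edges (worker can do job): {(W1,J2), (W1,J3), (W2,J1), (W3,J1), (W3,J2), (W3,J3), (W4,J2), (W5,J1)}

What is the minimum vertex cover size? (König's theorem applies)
Minimum vertex cover size = 3

By König's theorem: in bipartite graphs,
min vertex cover = max matching = 3

Maximum matching has size 3, so minimum vertex cover also has size 3.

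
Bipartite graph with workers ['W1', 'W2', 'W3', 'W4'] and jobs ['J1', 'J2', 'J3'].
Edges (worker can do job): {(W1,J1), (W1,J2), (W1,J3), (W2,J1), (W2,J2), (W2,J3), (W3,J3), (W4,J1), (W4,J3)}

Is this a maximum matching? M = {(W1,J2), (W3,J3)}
No, size 2 is not maximum

Proposed matching has size 2.
Maximum matching size for this graph: 3.

This is NOT maximum - can be improved to size 3.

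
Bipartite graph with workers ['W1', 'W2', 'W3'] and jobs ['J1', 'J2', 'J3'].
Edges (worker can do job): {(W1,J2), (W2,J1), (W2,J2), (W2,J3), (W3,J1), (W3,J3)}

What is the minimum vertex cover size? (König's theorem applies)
Minimum vertex cover size = 3

By König's theorem: in bipartite graphs,
min vertex cover = max matching = 3

Maximum matching has size 3, so minimum vertex cover also has size 3.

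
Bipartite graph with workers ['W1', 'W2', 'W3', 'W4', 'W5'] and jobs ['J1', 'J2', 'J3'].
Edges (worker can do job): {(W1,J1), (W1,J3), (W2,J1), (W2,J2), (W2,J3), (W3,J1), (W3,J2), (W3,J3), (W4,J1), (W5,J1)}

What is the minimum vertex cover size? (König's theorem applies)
Minimum vertex cover size = 3

By König's theorem: in bipartite graphs,
min vertex cover = max matching = 3

Maximum matching has size 3, so minimum vertex cover also has size 3.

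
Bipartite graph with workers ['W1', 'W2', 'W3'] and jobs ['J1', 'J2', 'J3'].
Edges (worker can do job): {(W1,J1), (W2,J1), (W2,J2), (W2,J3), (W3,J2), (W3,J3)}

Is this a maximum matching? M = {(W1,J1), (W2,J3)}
No, size 2 is not maximum

Proposed matching has size 2.
Maximum matching size for this graph: 3.

This is NOT maximum - can be improved to size 3.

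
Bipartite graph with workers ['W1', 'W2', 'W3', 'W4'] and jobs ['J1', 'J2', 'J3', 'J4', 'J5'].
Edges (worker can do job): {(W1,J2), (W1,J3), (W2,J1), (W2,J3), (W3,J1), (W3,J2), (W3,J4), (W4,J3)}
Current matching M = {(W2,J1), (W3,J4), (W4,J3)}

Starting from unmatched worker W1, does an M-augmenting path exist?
Yes: W1 → J2

An M-augmenting path alternates non-matching / matching edges, starting and ending at unmatched vertices.
Path: W1 → J2
(J2 is unmatched in M, so the path is augmenting.)
Flipping edges along this path would increase |M| from 3 to 4.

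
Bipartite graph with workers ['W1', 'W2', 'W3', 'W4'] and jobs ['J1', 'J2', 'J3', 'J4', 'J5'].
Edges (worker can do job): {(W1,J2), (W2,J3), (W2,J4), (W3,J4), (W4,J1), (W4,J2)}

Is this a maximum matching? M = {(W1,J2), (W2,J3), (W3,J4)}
No, size 3 is not maximum

Proposed matching has size 3.
Maximum matching size for this graph: 4.

This is NOT maximum - can be improved to size 4.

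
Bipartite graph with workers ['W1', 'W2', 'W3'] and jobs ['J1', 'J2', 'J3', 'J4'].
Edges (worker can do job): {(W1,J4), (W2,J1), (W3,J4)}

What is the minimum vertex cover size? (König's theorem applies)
Minimum vertex cover size = 2

By König's theorem: in bipartite graphs,
min vertex cover = max matching = 2

Maximum matching has size 2, so minimum vertex cover also has size 2.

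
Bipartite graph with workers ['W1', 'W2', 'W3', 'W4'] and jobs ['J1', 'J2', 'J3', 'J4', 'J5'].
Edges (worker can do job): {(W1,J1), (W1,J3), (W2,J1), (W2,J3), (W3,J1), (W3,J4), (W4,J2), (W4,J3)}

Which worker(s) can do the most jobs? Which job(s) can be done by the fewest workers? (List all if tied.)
Most versatile: W1, W2, W3, W4 (2 jobs); Least covered: J5 (0 workers)

Worker degrees (jobs they can do): W1:2, W2:2, W3:2, W4:2
Job degrees (workers who can do it): J1:3, J2:1, J3:3, J4:1, J5:0

Maximum worker degree is 2, achieved by: W1, W2, W3, W4
Minimum job degree is 0, achieved by: J5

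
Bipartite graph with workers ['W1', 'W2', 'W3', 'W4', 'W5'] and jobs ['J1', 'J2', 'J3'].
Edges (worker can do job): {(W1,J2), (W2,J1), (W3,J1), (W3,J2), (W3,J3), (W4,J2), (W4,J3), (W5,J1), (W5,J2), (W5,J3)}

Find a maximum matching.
Matching: {(W2,J1), (W3,J3), (W5,J2)}

Maximum matching (size 3):
  W2 → J1
  W3 → J3
  W5 → J2

Each worker is assigned to at most one job, and each job to at most one worker.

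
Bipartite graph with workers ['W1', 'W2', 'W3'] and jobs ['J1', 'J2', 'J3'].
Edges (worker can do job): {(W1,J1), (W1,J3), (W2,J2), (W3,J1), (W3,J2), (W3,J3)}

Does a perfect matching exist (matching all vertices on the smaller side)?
Yes, perfect matching exists (size 3)

Perfect matching: {(W1,J1), (W2,J2), (W3,J3)}
All 3 vertices on the smaller side are matched.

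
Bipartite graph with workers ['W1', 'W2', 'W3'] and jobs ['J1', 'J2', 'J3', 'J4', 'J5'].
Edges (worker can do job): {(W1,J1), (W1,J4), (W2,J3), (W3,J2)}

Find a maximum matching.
Matching: {(W1,J4), (W2,J3), (W3,J2)}

Maximum matching (size 3):
  W1 → J4
  W2 → J3
  W3 → J2

Each worker is assigned to at most one job, and each job to at most one worker.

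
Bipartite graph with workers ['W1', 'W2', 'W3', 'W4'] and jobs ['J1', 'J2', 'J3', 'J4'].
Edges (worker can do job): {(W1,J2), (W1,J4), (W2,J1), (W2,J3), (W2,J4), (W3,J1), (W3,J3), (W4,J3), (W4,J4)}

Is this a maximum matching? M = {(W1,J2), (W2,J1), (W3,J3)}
No, size 3 is not maximum

Proposed matching has size 3.
Maximum matching size for this graph: 4.

This is NOT maximum - can be improved to size 4.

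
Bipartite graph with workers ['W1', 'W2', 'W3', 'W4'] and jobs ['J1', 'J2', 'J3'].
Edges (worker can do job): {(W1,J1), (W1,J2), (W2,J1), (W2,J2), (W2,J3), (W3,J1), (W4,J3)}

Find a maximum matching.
Matching: {(W1,J2), (W3,J1), (W4,J3)}

Maximum matching (size 3):
  W1 → J2
  W3 → J1
  W4 → J3

Each worker is assigned to at most one job, and each job to at most one worker.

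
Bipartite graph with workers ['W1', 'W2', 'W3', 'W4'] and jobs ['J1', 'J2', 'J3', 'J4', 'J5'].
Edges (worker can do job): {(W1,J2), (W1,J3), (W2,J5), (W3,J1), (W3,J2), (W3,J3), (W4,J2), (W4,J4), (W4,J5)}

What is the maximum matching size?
Maximum matching size = 4

Maximum matching: {(W1,J3), (W2,J5), (W3,J1), (W4,J2)}
Size: 4

This assigns 4 workers to 4 distinct jobs.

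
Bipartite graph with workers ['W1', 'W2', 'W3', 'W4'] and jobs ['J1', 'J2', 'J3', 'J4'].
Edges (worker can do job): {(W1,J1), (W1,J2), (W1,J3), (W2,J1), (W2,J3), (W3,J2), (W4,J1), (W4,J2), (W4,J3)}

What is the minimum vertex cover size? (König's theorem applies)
Minimum vertex cover size = 3

By König's theorem: in bipartite graphs,
min vertex cover = max matching = 3

Maximum matching has size 3, so minimum vertex cover also has size 3.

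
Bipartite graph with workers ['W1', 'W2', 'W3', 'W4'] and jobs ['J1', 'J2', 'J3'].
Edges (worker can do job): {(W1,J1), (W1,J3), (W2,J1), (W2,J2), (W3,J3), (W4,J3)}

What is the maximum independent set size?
Maximum independent set = 4

By König's theorem:
- Min vertex cover = Max matching = 3
- Max independent set = Total vertices - Min vertex cover
- Max independent set = 7 - 3 = 4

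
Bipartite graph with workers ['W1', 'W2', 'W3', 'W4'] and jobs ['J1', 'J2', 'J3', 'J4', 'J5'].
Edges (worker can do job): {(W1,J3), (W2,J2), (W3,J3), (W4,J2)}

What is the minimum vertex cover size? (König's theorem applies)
Minimum vertex cover size = 2

By König's theorem: in bipartite graphs,
min vertex cover = max matching = 2

Maximum matching has size 2, so minimum vertex cover also has size 2.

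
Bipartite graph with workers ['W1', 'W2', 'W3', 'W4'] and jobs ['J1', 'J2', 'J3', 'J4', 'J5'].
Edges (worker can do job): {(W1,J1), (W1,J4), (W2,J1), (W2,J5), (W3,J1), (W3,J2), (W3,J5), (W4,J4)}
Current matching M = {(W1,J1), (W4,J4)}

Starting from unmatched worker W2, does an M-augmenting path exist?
Yes: W2 → J5

An M-augmenting path alternates non-matching / matching edges, starting and ending at unmatched vertices.
Path: W2 → J5
(J5 is unmatched in M, so the path is augmenting.)
Flipping edges along this path would increase |M| from 2 to 3.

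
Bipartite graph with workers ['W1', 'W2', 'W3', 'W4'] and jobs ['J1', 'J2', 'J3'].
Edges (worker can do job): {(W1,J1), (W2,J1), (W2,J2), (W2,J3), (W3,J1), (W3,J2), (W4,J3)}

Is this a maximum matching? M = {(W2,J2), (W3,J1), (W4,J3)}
Yes, size 3 is maximum

Proposed matching has size 3.
Maximum matching size for this graph: 3.

This is a maximum matching.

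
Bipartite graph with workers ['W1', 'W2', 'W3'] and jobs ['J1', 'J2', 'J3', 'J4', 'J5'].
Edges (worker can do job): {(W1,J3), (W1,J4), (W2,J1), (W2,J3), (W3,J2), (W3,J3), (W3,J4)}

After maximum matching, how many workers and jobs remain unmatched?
Unmatched: 0 workers, 2 jobs

Maximum matching size: 3
Workers: 3 total, 3 matched, 0 unmatched
Jobs: 5 total, 3 matched, 2 unmatched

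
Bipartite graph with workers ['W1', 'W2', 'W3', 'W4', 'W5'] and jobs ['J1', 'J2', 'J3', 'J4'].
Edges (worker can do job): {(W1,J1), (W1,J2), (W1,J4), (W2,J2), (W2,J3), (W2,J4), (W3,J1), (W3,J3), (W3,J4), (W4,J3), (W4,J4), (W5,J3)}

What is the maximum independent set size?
Maximum independent set = 5

By König's theorem:
- Min vertex cover = Max matching = 4
- Max independent set = Total vertices - Min vertex cover
- Max independent set = 9 - 4 = 5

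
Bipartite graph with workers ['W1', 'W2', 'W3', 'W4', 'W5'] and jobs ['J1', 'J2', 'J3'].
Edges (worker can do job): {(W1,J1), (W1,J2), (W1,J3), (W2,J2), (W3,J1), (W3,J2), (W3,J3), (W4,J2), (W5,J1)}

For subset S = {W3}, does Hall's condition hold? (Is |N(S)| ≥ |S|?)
Yes: |N(S)| = 3, |S| = 1

Subset S = {W3}
Neighbors N(S) = {J1, J2, J3}

|N(S)| = 3, |S| = 1
Hall's condition: |N(S)| ≥ |S| is satisfied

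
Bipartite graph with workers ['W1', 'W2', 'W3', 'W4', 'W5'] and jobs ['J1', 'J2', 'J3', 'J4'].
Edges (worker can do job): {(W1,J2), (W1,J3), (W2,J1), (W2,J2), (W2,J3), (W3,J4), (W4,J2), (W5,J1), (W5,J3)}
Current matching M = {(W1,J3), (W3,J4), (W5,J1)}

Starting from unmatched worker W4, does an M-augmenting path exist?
Yes: W4 → J2

An M-augmenting path alternates non-matching / matching edges, starting and ending at unmatched vertices.
Path: W4 → J2
(J2 is unmatched in M, so the path is augmenting.)
Flipping edges along this path would increase |M| from 3 to 4.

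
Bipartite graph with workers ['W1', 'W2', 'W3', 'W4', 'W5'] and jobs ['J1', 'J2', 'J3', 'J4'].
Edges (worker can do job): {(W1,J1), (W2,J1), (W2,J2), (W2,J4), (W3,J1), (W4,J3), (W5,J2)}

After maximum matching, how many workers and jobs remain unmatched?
Unmatched: 1 workers, 0 jobs

Maximum matching size: 4
Workers: 5 total, 4 matched, 1 unmatched
Jobs: 4 total, 4 matched, 0 unmatched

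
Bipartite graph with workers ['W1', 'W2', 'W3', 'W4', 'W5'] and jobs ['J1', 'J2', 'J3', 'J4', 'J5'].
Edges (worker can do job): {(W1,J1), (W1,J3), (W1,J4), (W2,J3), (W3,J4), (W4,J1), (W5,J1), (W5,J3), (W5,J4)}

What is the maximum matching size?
Maximum matching size = 3

Maximum matching: {(W3,J4), (W4,J1), (W5,J3)}
Size: 3

This assigns 3 workers to 3 distinct jobs.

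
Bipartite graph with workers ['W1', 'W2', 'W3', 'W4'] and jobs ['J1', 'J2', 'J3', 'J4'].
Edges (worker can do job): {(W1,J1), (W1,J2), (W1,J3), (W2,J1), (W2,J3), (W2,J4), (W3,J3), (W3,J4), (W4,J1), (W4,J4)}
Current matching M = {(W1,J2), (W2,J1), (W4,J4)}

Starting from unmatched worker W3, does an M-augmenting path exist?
Yes: W3 → J3

An M-augmenting path alternates non-matching / matching edges, starting and ending at unmatched vertices.
Path: W3 → J3
(J3 is unmatched in M, so the path is augmenting.)
Flipping edges along this path would increase |M| from 3 to 4.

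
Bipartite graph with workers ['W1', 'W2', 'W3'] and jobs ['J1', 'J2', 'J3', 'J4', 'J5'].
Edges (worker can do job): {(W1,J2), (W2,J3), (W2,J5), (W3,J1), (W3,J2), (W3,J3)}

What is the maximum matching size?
Maximum matching size = 3

Maximum matching: {(W1,J2), (W2,J5), (W3,J3)}
Size: 3

This assigns 3 workers to 3 distinct jobs.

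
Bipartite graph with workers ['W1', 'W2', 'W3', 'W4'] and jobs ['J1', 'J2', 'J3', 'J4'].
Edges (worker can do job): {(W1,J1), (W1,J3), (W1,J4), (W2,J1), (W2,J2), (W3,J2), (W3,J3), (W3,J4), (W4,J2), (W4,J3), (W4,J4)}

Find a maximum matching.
Matching: {(W1,J1), (W2,J2), (W3,J4), (W4,J3)}

Maximum matching (size 4):
  W1 → J1
  W2 → J2
  W3 → J4
  W4 → J3

Each worker is assigned to at most one job, and each job to at most one worker.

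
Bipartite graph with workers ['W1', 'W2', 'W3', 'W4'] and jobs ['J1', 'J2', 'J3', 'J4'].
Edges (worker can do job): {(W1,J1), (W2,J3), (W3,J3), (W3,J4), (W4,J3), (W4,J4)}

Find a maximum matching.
Matching: {(W1,J1), (W3,J4), (W4,J3)}

Maximum matching (size 3):
  W1 → J1
  W3 → J4
  W4 → J3

Each worker is assigned to at most one job, and each job to at most one worker.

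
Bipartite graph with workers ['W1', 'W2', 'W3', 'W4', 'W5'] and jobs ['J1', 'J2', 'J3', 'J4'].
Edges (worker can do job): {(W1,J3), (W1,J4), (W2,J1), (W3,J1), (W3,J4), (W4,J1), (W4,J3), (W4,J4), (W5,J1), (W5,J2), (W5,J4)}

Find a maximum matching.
Matching: {(W1,J4), (W3,J1), (W4,J3), (W5,J2)}

Maximum matching (size 4):
  W1 → J4
  W3 → J1
  W4 → J3
  W5 → J2

Each worker is assigned to at most one job, and each job to at most one worker.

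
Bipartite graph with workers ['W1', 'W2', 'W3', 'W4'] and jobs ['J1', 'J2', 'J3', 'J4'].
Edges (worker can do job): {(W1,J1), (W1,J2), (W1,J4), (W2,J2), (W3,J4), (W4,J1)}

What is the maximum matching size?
Maximum matching size = 3

Maximum matching: {(W1,J2), (W3,J4), (W4,J1)}
Size: 3

This assigns 3 workers to 3 distinct jobs.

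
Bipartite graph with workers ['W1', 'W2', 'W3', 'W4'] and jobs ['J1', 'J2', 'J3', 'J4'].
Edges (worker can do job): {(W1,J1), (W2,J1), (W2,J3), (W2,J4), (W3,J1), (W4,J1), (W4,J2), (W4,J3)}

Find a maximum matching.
Matching: {(W2,J4), (W3,J1), (W4,J3)}

Maximum matching (size 3):
  W2 → J4
  W3 → J1
  W4 → J3

Each worker is assigned to at most one job, and each job to at most one worker.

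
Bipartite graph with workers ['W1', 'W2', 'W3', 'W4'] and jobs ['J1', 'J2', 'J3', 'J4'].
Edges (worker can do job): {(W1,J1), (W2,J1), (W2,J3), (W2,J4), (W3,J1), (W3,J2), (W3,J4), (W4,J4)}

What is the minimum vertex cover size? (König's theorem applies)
Minimum vertex cover size = 4

By König's theorem: in bipartite graphs,
min vertex cover = max matching = 4

Maximum matching has size 4, so minimum vertex cover also has size 4.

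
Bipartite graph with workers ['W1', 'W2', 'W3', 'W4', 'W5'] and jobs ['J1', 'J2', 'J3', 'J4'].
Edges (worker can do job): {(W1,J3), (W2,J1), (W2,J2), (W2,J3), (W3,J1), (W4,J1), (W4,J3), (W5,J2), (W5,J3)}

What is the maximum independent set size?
Maximum independent set = 6

By König's theorem:
- Min vertex cover = Max matching = 3
- Max independent set = Total vertices - Min vertex cover
- Max independent set = 9 - 3 = 6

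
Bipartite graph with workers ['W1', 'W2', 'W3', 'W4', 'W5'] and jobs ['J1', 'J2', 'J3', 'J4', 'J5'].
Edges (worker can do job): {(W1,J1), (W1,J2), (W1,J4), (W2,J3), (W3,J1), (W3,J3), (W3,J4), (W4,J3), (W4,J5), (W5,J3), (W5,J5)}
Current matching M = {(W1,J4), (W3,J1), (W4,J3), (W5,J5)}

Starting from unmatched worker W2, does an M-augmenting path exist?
No augmenting path from W2

Alternating search from W2 reaches jobs: {J3, J5}.
Every reachable job is already matched in M, and following those matched edges back to workers exposes no further unvisited jobs.
No M-augmenting path from W2 exists.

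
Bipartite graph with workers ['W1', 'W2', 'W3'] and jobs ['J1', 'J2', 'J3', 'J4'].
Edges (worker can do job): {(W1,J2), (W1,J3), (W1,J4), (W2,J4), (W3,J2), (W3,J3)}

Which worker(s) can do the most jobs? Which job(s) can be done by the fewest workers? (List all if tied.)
Most versatile: W1 (3 jobs); Least covered: J1 (0 workers)

Worker degrees (jobs they can do): W1:3, W2:1, W3:2
Job degrees (workers who can do it): J1:0, J2:2, J3:2, J4:2

Maximum worker degree is 3, achieved by: W1
Minimum job degree is 0, achieved by: J1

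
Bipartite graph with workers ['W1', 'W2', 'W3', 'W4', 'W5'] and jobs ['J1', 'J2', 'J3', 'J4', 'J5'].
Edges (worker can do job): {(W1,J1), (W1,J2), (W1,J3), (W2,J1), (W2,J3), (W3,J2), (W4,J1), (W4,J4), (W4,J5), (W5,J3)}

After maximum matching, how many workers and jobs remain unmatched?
Unmatched: 1 workers, 1 jobs

Maximum matching size: 4
Workers: 5 total, 4 matched, 1 unmatched
Jobs: 5 total, 4 matched, 1 unmatched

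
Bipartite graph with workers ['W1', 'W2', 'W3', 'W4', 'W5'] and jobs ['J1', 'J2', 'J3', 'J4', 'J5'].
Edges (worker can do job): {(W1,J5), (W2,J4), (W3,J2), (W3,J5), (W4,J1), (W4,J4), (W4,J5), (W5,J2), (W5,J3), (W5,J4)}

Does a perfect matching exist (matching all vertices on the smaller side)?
Yes, perfect matching exists (size 5)

Perfect matching: {(W1,J5), (W2,J4), (W3,J2), (W4,J1), (W5,J3)}
All 5 vertices on the smaller side are matched.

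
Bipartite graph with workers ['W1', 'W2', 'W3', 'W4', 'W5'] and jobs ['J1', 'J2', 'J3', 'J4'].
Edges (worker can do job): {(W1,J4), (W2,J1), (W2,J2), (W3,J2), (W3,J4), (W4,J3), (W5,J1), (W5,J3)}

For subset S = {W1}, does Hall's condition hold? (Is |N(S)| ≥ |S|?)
Yes: |N(S)| = 1, |S| = 1

Subset S = {W1}
Neighbors N(S) = {J4}

|N(S)| = 1, |S| = 1
Hall's condition: |N(S)| ≥ |S| is satisfied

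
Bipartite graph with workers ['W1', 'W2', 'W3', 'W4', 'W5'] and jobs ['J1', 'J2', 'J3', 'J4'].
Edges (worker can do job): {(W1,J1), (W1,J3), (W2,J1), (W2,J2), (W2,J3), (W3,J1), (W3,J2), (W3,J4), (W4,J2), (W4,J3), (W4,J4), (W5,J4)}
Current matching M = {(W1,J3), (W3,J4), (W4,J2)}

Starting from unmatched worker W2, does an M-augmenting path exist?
Yes: W2 → J3 → W1 → J1

An M-augmenting path alternates non-matching / matching edges, starting and ending at unmatched vertices.
Path: W2 → J3 → W1 → J1
(J1 is unmatched in M, so the path is augmenting.)
Flipping edges along this path would increase |M| from 3 to 4.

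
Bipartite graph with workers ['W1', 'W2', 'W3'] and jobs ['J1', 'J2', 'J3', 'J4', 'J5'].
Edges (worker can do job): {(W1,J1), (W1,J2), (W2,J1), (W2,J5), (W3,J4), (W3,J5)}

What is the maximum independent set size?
Maximum independent set = 5

By König's theorem:
- Min vertex cover = Max matching = 3
- Max independent set = Total vertices - Min vertex cover
- Max independent set = 8 - 3 = 5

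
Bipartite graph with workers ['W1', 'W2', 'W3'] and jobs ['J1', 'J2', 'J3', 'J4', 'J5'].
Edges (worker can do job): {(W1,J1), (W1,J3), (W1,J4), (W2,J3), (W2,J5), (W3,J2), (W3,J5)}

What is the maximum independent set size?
Maximum independent set = 5

By König's theorem:
- Min vertex cover = Max matching = 3
- Max independent set = Total vertices - Min vertex cover
- Max independent set = 8 - 3 = 5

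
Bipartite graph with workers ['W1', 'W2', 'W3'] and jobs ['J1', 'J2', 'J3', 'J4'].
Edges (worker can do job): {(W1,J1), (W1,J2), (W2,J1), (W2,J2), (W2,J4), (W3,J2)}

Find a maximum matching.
Matching: {(W1,J1), (W2,J4), (W3,J2)}

Maximum matching (size 3):
  W1 → J1
  W2 → J4
  W3 → J2

Each worker is assigned to at most one job, and each job to at most one worker.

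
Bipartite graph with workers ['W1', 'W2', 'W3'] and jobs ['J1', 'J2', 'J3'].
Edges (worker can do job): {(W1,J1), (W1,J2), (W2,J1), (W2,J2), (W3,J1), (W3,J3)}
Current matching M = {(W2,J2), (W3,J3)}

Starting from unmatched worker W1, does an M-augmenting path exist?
Yes: W1 → J1

An M-augmenting path alternates non-matching / matching edges, starting and ending at unmatched vertices.
Path: W1 → J1
(J1 is unmatched in M, so the path is augmenting.)
Flipping edges along this path would increase |M| from 2 to 3.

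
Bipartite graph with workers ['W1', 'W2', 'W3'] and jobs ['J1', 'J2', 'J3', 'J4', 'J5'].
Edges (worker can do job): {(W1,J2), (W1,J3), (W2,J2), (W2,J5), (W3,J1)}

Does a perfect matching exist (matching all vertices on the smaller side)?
Yes, perfect matching exists (size 3)

Perfect matching: {(W1,J3), (W2,J5), (W3,J1)}
All 3 vertices on the smaller side are matched.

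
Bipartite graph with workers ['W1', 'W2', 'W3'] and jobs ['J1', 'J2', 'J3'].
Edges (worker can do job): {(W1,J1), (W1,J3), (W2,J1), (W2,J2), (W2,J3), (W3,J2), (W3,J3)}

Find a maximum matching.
Matching: {(W1,J1), (W2,J3), (W3,J2)}

Maximum matching (size 3):
  W1 → J1
  W2 → J3
  W3 → J2

Each worker is assigned to at most one job, and each job to at most one worker.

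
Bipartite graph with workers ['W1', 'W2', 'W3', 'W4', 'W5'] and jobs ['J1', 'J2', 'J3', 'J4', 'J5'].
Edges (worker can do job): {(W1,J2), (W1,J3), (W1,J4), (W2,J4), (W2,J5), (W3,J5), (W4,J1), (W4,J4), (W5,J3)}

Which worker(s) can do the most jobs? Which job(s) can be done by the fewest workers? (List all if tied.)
Most versatile: W1 (3 jobs); Least covered: J1, J2 (1 workers)

Worker degrees (jobs they can do): W1:3, W2:2, W3:1, W4:2, W5:1
Job degrees (workers who can do it): J1:1, J2:1, J3:2, J4:3, J5:2

Maximum worker degree is 3, achieved by: W1
Minimum job degree is 1, achieved by: J1, J2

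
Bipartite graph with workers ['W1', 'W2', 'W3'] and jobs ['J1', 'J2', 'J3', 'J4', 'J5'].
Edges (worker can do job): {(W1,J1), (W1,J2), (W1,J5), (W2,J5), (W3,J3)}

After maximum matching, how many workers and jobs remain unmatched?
Unmatched: 0 workers, 2 jobs

Maximum matching size: 3
Workers: 3 total, 3 matched, 0 unmatched
Jobs: 5 total, 3 matched, 2 unmatched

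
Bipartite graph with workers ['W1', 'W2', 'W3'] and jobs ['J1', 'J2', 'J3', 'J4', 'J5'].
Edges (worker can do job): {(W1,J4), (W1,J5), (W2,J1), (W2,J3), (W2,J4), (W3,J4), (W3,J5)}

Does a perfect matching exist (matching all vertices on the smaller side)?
Yes, perfect matching exists (size 3)

Perfect matching: {(W1,J4), (W2,J3), (W3,J5)}
All 3 vertices on the smaller side are matched.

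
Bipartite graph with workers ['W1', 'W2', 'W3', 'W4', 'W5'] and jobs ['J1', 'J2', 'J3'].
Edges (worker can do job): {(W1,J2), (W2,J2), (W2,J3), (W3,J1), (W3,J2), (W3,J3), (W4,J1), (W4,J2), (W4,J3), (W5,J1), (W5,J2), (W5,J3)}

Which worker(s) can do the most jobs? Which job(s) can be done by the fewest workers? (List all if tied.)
Most versatile: W3, W4, W5 (3 jobs); Least covered: J1 (3 workers)

Worker degrees (jobs they can do): W1:1, W2:2, W3:3, W4:3, W5:3
Job degrees (workers who can do it): J1:3, J2:5, J3:4

Maximum worker degree is 3, achieved by: W3, W4, W5
Minimum job degree is 3, achieved by: J1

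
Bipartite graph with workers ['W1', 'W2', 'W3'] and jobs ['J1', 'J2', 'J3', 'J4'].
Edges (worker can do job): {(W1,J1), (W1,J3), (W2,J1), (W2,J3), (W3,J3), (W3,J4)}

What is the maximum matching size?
Maximum matching size = 3

Maximum matching: {(W1,J1), (W2,J3), (W3,J4)}
Size: 3

This assigns 3 workers to 3 distinct jobs.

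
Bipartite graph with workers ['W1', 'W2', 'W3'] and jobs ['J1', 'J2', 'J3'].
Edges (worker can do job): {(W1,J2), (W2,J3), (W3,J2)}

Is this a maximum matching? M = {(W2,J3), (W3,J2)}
Yes, size 2 is maximum

Proposed matching has size 2.
Maximum matching size for this graph: 2.

This is a maximum matching.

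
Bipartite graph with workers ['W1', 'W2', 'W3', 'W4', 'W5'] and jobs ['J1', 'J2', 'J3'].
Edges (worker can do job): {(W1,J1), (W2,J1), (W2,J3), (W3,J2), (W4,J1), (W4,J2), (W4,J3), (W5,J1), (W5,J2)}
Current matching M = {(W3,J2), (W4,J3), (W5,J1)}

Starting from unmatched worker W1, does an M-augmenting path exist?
No augmenting path from W1

Alternating search from W1 reaches jobs: {J1, J2}.
Every reachable job is already matched in M, and following those matched edges back to workers exposes no further unvisited jobs.
No M-augmenting path from W1 exists.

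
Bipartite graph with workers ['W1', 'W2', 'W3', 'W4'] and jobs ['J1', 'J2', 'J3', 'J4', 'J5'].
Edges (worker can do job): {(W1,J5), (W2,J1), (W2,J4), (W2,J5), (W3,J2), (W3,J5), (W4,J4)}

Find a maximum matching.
Matching: {(W1,J5), (W2,J1), (W3,J2), (W4,J4)}

Maximum matching (size 4):
  W1 → J5
  W2 → J1
  W3 → J2
  W4 → J4

Each worker is assigned to at most one job, and each job to at most one worker.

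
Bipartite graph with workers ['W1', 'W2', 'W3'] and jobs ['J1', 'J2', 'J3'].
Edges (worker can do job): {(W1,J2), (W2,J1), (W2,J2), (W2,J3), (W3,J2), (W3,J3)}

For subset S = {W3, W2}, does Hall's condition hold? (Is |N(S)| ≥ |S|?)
Yes: |N(S)| = 3, |S| = 2

Subset S = {W3, W2}
Neighbors N(S) = {J1, J2, J3}

|N(S)| = 3, |S| = 2
Hall's condition: |N(S)| ≥ |S| is satisfied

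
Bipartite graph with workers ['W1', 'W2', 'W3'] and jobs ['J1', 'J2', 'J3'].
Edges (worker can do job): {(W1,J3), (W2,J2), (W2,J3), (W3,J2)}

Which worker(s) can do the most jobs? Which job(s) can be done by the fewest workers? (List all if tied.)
Most versatile: W2 (2 jobs); Least covered: J1 (0 workers)

Worker degrees (jobs they can do): W1:1, W2:2, W3:1
Job degrees (workers who can do it): J1:0, J2:2, J3:2

Maximum worker degree is 2, achieved by: W2
Minimum job degree is 0, achieved by: J1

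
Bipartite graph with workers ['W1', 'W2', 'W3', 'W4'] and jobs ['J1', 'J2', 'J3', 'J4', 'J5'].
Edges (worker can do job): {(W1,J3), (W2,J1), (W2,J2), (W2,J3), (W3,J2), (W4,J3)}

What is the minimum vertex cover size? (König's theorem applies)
Minimum vertex cover size = 3

By König's theorem: in bipartite graphs,
min vertex cover = max matching = 3

Maximum matching has size 3, so minimum vertex cover also has size 3.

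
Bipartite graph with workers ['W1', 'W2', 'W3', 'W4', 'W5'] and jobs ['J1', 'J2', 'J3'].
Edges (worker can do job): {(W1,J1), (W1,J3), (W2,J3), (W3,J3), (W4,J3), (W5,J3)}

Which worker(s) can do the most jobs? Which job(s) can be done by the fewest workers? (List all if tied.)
Most versatile: W1 (2 jobs); Least covered: J2 (0 workers)

Worker degrees (jobs they can do): W1:2, W2:1, W3:1, W4:1, W5:1
Job degrees (workers who can do it): J1:1, J2:0, J3:5

Maximum worker degree is 2, achieved by: W1
Minimum job degree is 0, achieved by: J2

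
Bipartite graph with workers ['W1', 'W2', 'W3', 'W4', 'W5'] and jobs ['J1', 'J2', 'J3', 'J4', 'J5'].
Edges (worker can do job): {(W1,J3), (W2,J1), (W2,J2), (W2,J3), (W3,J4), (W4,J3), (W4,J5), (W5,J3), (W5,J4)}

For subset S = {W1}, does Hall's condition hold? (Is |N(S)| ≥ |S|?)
Yes: |N(S)| = 1, |S| = 1

Subset S = {W1}
Neighbors N(S) = {J3}

|N(S)| = 1, |S| = 1
Hall's condition: |N(S)| ≥ |S| is satisfied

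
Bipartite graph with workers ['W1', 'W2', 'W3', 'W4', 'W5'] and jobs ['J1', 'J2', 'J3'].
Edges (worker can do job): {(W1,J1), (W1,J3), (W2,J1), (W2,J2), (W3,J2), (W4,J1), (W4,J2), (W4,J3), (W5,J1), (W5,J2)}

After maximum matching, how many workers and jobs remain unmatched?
Unmatched: 2 workers, 0 jobs

Maximum matching size: 3
Workers: 5 total, 3 matched, 2 unmatched
Jobs: 3 total, 3 matched, 0 unmatched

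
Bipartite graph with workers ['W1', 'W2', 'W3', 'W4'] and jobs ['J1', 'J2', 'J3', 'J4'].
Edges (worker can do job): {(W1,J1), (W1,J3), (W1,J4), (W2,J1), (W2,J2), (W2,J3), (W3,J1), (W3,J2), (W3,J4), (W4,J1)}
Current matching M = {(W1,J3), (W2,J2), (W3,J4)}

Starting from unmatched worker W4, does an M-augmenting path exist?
Yes: W4 → J1

An M-augmenting path alternates non-matching / matching edges, starting and ending at unmatched vertices.
Path: W4 → J1
(J1 is unmatched in M, so the path is augmenting.)
Flipping edges along this path would increase |M| from 3 to 4.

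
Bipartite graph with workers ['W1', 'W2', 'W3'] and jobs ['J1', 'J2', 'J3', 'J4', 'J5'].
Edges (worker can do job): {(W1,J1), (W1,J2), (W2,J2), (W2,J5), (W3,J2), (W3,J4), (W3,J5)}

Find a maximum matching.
Matching: {(W1,J1), (W2,J5), (W3,J2)}

Maximum matching (size 3):
  W1 → J1
  W2 → J5
  W3 → J2

Each worker is assigned to at most one job, and each job to at most one worker.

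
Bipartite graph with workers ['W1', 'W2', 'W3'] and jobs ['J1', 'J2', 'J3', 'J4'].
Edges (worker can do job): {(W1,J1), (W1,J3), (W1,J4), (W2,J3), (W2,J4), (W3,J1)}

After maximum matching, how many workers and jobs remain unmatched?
Unmatched: 0 workers, 1 jobs

Maximum matching size: 3
Workers: 3 total, 3 matched, 0 unmatched
Jobs: 4 total, 3 matched, 1 unmatched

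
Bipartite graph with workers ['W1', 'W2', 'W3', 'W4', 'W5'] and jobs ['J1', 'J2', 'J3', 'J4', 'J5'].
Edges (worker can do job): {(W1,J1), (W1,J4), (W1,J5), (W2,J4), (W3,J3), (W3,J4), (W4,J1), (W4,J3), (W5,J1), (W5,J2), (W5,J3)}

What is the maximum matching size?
Maximum matching size = 5

Maximum matching: {(W1,J5), (W2,J4), (W3,J3), (W4,J1), (W5,J2)}
Size: 5

This assigns 5 workers to 5 distinct jobs.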